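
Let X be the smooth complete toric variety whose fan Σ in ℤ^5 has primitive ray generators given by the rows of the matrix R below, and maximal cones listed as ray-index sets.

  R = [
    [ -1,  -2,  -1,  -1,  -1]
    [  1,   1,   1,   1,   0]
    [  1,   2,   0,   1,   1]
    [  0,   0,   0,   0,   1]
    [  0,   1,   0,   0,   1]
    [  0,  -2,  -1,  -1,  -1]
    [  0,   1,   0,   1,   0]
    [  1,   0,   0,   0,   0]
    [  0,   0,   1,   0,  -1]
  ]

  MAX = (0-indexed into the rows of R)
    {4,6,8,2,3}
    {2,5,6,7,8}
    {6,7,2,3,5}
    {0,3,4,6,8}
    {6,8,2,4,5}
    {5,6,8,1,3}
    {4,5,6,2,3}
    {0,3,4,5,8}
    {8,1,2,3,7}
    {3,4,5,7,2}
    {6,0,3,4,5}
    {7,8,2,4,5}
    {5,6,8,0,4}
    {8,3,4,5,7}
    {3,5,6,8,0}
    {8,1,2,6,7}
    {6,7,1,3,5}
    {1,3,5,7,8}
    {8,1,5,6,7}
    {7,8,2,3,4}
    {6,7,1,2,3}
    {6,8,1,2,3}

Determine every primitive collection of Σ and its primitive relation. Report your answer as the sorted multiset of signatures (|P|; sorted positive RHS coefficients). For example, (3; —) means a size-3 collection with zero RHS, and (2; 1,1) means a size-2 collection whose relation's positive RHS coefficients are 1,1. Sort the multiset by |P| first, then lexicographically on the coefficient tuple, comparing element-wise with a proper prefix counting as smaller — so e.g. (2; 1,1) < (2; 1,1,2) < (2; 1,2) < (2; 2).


Minimal non-faces — 9 found among 9 rays, 22 max cones:

  • {0,7}:  v_{0} + v_{7} = v_{5}  ⟹  sig = (2; 1)
  • {0,2}:  v_{0} + v_{2} = v_{4} + v_{5} + v_{6}  ⟹  sig = (2; 1,1,1)
  • {1,4}:  v_{1} + v_{4} = v_{2} + v_{3} + v_{8}  ⟹  sig = (2; 1,1,1)
  • {0,1}:  v_{0} + v_{1} = v_{3} + v_{5} + v_{6} + v_{8}  ⟹  sig = (2; 1,1,1,1)
  • {4,6,7}:  v_{4} + v_{6} + v_{7} = v_{2}  ⟹  sig = (3; 1)
  • {1,2,5}:  v_{1} + v_{2} + v_{5} = v_{6} + 2·v_{7}  ⟹  sig = (3; 1,2)
  • {2,3,5,8}:  v_{2} + v_{3} + v_{5} + v_{8} = v_{7}  ⟹  sig = (4; 1)
  • {3,6,7,8}:  v_{3} + v_{6} + v_{7} + v_{8} = v_{1}  ⟹  sig = (4; 1)
  • {3,4,5,6,8}:  v_{3} + v_{4} + v_{5} + v_{6} + v_{8} = 0  ⟹  sig = (5; —)

so the primitive-relation signature multiset is
    (2; 1)
    (2; 1,1,1)
    (2; 1,1,1)
    (2; 1,1,1,1)
    (3; 1)
    (3; 1,2)
    (4; 1)
    (4; 1)
    (5; —)


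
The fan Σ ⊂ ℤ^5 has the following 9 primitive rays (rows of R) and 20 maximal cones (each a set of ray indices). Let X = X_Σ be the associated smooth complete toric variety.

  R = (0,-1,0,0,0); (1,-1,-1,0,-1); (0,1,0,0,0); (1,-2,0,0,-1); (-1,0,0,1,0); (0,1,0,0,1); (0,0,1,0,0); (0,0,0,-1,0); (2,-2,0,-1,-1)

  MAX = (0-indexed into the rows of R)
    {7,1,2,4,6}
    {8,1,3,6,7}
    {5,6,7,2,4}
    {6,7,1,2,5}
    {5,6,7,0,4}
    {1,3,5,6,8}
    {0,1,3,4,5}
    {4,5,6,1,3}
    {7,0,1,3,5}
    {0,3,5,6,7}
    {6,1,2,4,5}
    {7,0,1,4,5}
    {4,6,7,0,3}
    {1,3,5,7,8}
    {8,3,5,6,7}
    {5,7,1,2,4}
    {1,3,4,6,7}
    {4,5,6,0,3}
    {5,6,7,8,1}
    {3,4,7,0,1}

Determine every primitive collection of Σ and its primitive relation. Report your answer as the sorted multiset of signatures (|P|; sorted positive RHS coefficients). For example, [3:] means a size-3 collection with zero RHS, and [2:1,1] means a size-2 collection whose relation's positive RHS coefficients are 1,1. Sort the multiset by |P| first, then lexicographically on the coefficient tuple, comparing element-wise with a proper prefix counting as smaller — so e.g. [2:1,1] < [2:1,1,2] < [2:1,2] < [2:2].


Σ has 9 primitive collections:

  • {0,2}:  v_{0} + v_{2} = 0 ; sig = [2:]
  • {4,8}:  v_{4} + v_{8} = v_{3} ; sig = [2:1]
  • {2,3}:  v_{2} + v_{3} = v_{1} + v_{6} ; sig = [2:1,1]
  • {0,8}:  v_{0} + v_{8} = 2·v_{3} + v_{5} + v_{7} ; sig = [2:1,1,2]
  • {2,8}:  v_{2} + v_{8} = 2·v_{1} + v_{5} + 2·v_{6} + v_{7} ; sig = [2:1,1,2,2]
  • {0,1,6}:  v_{0} + v_{1} + v_{6} = v_{3} ; sig = [3:1]
  • {3,4,5,7}:  v_{3} + v_{4} + v_{5} + v_{7} = v_{0} ; sig = [4:1]
  • {1,4,5,6,7}:  v_{1} + v_{4} + v_{5} + v_{6} + v_{7} = 0 ; sig = [5:]
  • {1,3,5,6,7}:  v_{1} + v_{3} + v_{5} + v_{6} + v_{7} = v_{8} ; sig = [5:1]

Hence PRS(X_Σ) =
    [2:]
    [2:1]
    [2:1,1]
    [2:1,1,2]
    [2:1,1,2,2]
    [3:1]
    [4:1]
    [5:]
    [5:1]


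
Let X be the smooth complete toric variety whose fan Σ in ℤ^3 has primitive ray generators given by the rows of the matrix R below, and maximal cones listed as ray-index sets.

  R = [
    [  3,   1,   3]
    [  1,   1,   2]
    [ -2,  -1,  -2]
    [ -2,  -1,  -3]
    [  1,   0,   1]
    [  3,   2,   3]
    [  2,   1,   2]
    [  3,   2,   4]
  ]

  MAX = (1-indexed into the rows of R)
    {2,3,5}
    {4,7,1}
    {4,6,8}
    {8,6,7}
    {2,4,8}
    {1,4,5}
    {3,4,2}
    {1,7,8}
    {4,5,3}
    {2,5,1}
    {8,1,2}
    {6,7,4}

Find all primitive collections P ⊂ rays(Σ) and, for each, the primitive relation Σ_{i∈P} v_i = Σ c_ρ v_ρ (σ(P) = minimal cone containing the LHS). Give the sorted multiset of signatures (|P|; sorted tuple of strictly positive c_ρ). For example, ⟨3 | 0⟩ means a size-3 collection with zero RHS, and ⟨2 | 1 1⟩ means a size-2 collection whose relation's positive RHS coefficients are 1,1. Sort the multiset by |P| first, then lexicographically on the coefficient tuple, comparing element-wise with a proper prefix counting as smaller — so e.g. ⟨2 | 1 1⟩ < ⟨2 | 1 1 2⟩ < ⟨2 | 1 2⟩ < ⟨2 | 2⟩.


14 collections generate NE(X_Σ); each relation:

  {3,7}:  v_{3} + v_{7} = 0  →  sig = ⟨2 | 0⟩
  {1,3}:  v_{1} + v_{3} = v_{5}  →  sig = ⟨2 | 1⟩
  {2,7}:  v_{2} + v_{7} = v_{8}  →  sig = ⟨2 | 1⟩
  {3,8}:  v_{3} + v_{8} = v_{2}  →  sig = ⟨2 | 1⟩
  {5,7}:  v_{5} + v_{7} = v_{1}  →  sig = ⟨2 | 1⟩
  {3,6}:  v_{3} + v_{6} = v_{4} + v_{8}  →  sig = ⟨2 | 1 1⟩
  {5,8}:  v_{5} + v_{8} = v_{1} + v_{2}  →  sig = ⟨2 | 1 1⟩
  {2,6}:  v_{2} + v_{6} = v_{4} + 2·v_{8}  →  sig = ⟨2 | 1 2⟩
  {5,6}:  v_{5} + v_{6} = 2·v_{7}  →  sig = ⟨2 | 2⟩
  {1,6}:  v_{1} + v_{6} = 3·v_{7}  →  sig = ⟨2 | 3⟩
  {2,4,5}:  v_{2} + v_{4} + v_{5} = 0  →  sig = ⟨3 | 0⟩
  {1,2,4}:  v_{1} + v_{2} + v_{4} = v_{7}  →  sig = ⟨3 | 1⟩
  {4,7,8}:  v_{4} + v_{7} + v_{8} = v_{6}  →  sig = ⟨3 | 1⟩
  {1,4,8}:  v_{1} + v_{4} + v_{8} = 2·v_{7}  →  sig = ⟨3 | 2⟩

so the primitive-relation signature multiset is
[⟨2 | 0⟩, ⟨2 | 1⟩, ⟨2 | 1⟩, ⟨2 | 1⟩, ⟨2 | 1⟩, ⟨2 | 1 1⟩, ⟨2 | 1 1⟩, ⟨2 | 1 2⟩, ⟨2 | 2⟩, ⟨2 | 3⟩, ⟨3 | 0⟩, ⟨3 | 1⟩, ⟨3 | 1⟩, ⟨3 | 2⟩]


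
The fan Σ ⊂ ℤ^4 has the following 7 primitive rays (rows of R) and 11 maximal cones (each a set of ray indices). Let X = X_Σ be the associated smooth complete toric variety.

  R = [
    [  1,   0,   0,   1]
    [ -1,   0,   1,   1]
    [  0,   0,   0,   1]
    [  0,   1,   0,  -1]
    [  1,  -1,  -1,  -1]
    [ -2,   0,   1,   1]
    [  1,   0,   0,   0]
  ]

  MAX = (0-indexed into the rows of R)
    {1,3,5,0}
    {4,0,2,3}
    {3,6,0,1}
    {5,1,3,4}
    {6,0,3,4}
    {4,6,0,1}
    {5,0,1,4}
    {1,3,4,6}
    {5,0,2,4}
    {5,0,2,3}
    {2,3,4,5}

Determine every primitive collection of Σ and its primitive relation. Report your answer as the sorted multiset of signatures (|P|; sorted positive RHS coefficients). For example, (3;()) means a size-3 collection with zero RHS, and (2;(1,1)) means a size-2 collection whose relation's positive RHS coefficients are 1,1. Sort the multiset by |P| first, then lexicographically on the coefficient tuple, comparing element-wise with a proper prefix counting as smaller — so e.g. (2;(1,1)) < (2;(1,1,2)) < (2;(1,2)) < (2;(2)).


|primitive collections| = 5. Relations:

  P = {2,6}:  v_{2} + v_{6} = v_{0} — sig = (2;(1))
  P = {5,6}:  v_{5} + v_{6} = v_{1} — sig = (2;(1))
  P = {1,2}:  v_{1} + v_{2} = v_{0} + v_{5} — sig = (2;(1,1))
  P = {0,3,4,5}:  v_{0} + v_{3} + v_{4} + v_{5} = 0 — sig = (4;())
  P = {0,1,3,4}:  v_{0} + v_{1} + v_{3} + v_{4} = v_{6} — sig = (4;(1))

Hence PRS(X_Σ) =
    (2;(1))
    (2;(1))
    (2;(1,1))
    (4;())
    (4;(1))


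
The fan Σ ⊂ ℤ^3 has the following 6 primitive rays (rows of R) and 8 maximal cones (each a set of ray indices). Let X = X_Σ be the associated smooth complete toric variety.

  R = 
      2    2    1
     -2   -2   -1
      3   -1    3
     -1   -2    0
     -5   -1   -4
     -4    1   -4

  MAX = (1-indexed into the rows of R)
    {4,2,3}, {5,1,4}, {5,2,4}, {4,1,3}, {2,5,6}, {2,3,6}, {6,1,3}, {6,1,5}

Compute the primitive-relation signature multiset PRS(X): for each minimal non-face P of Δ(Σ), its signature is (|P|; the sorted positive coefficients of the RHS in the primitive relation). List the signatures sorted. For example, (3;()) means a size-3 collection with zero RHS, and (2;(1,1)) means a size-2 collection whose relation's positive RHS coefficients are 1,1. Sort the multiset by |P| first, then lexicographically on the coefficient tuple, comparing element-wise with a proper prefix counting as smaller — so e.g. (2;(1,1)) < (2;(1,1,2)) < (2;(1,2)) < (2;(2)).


The 3 primitive collections of Σ (r=6, n=3):

  P={1,2}:  v_{1} + v_{2} = 0  so sig = (2;())
  P={3,5}:  v_{3} + v_{5} = v_{2}  so sig = (2;(1))
  P={4,6}:  v_{4} + v_{6} = v_{5}  so sig = (2;(1))

so the primitive-relation signature multiset is
{ (2;()),  (2;(1)) ×2 }


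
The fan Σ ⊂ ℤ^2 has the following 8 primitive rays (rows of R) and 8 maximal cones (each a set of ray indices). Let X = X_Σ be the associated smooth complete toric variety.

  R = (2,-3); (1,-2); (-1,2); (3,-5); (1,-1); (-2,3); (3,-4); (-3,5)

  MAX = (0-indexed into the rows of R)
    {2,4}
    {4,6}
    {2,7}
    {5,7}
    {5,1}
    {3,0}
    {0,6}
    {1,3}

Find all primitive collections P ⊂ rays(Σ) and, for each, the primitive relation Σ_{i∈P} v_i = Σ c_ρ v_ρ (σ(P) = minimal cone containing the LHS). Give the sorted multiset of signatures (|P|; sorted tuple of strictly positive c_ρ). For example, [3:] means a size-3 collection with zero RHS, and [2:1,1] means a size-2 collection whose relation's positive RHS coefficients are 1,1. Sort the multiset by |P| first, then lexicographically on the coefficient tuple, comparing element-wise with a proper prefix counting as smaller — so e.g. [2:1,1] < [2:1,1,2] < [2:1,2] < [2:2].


|primitive collections| = 20. Relations:

  {0,5}:  v_{0} + v_{5} = 0  ⟹  sig = [2:]
  {1,2}:  v_{1} + v_{2} = 0  ⟹  sig = [2:]
  {3,7}:  v_{3} + v_{7} = 0  ⟹  sig = [2:]
  {0,1}:  v_{0} + v_{1} = v_{3}  ⟹  sig = [2:1]
  {0,2}:  v_{0} + v_{2} = v_{4}  ⟹  sig = [2:1]
  {0,4}:  v_{0} + v_{4} = v_{6}  ⟹  sig = [2:1]
  {0,7}:  v_{0} + v_{7} = v_{2}  ⟹  sig = [2:1]
  {1,4}:  v_{1} + v_{4} = v_{0}  ⟹  sig = [2:1]
  {1,7}:  v_{1} + v_{7} = v_{5}  ⟹  sig = [2:1]
  {2,3}:  v_{2} + v_{3} = v_{0}  ⟹  sig = [2:1]
  {2,5}:  v_{2} + v_{5} = v_{7}  ⟹  sig = [2:1]
  {3,5}:  v_{3} + v_{5} = v_{1}  ⟹  sig = [2:1]
  {4,5}:  v_{4} + v_{5} = v_{2}  ⟹  sig = [2:1]
  {5,6}:  v_{5} + v_{6} = v_{4}  ⟹  sig = [2:1]
  {6,7}:  v_{6} + v_{7} = v_{2} + v_{4}  ⟹  sig = [2:1,1]
  {1,6}:  v_{1} + v_{6} = 2·v_{0}  ⟹  sig = [2:2]
  {2,6}:  v_{2} + v_{6} = 2·v_{4}  ⟹  sig = [2:2]
  {3,4}:  v_{3} + v_{4} = 2·v_{0}  ⟹  sig = [2:2]
  {4,7}:  v_{4} + v_{7} = 2·v_{2}  ⟹  sig = [2:2]
  {3,6}:  v_{3} + v_{6} = 3·v_{0}  ⟹  sig = [2:3]

so the primitive-relation signature multiset is
    |P|=2: 20 collections, coeffs (), (), (), (1), (1), (1), (1), (1), (1), (1), (1), (1), (1), (1), (1,1), (2), (2), (2), (2), (3)


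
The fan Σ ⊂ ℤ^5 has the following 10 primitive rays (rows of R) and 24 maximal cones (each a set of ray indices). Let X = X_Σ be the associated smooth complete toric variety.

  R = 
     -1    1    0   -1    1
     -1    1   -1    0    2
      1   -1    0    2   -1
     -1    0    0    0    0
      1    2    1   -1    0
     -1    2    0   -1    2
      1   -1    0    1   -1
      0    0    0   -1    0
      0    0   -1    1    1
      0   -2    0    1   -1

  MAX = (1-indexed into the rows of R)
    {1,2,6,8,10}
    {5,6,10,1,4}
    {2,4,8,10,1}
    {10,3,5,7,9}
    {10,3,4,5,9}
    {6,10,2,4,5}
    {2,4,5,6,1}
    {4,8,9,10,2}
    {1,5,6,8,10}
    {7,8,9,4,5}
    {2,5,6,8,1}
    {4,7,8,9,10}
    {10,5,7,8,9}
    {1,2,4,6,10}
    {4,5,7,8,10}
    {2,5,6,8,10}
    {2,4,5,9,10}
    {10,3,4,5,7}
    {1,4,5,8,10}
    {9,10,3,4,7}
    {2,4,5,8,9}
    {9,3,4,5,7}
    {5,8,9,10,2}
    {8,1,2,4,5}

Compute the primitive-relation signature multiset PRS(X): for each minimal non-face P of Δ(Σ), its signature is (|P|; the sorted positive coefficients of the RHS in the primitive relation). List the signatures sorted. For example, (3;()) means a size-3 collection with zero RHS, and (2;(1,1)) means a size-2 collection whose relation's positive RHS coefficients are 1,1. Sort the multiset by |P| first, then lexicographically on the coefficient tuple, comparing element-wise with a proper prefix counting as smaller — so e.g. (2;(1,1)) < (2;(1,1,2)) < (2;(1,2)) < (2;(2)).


Minimal non-faces — 14 found among 10 rays, 24 max cones:

  {1,7}:  v_{1} + v_{7} = 0  ⟹  sig = (2;())
  {1,9}:  v_{1} + v_{9} = v_{2}  ⟹  sig = (2;(1))
  {2,7}:  v_{2} + v_{7} = v_{9}  ⟹  sig = (2;(1))
  {3,8}:  v_{3} + v_{8} = v_{7}  ⟹  sig = (2;(1))
  {6,7}:  v_{6} + v_{7} = v_{2} + v_{5} + v_{10}  ⟹  sig = (2;(1,1,1))
  {1,3}:  v_{1} + v_{3} = v_{4} + v_{5} + v_{9} + v_{10}  ⟹  sig = (2;(1,1,1,1))
  {2,3}:  v_{2} + v_{3} = v_{4} + v_{5} + 2·v_{9} + v_{10}  ⟹  sig = (2;(1,1,1,2))
  {3,6}:  v_{3} + v_{6} = v_{2} + v_{4} + 2·v_{5} + v_{9} + 2·v_{10}  ⟹  sig = (2;(1,1,1,2,2))
  {6,9}:  v_{6} + v_{9} = 2·v_{2} + v_{5} + v_{10}  ⟹  sig = (2;(1,1,2))
  {4,6,8}:  v_{4} + v_{6} + v_{8} = 2·v_{1}  ⟹  sig = (3;(2))
  {1,2,5,10}:  v_{1} + v_{2} + v_{5} + v_{10} = v_{6}  ⟹  sig = (4;(1))
  {4,5,8,9,10}:  v_{4} + v_{5} + v_{8} + v_{9} + v_{10} = 0  ⟹  sig = (5;())
  {2,4,5,8,10}:  v_{2} + v_{4} + v_{5} + v_{8} + v_{10} = v_{1}  ⟹  sig = (5;(1))
  {4,5,7,9,10}:  v_{4} + v_{5} + v_{7} + v_{9} + v_{10} = v_{3}  ⟹  sig = (5;(1))

Sorted signature multiset PRS(X):
    |P|=2: 9 collections, coeffs (), (1), (1), (1), (1,1,1), (1,1,1,1), (1,1,1,2), (1,1,1,2,2), (1,1,2)
    |P|=3: 1 collection, coeffs (2)
    |P|=4: 1 collection, coeffs (1)
    |P|=5: 3 collections, coeffs (), (1), (1)


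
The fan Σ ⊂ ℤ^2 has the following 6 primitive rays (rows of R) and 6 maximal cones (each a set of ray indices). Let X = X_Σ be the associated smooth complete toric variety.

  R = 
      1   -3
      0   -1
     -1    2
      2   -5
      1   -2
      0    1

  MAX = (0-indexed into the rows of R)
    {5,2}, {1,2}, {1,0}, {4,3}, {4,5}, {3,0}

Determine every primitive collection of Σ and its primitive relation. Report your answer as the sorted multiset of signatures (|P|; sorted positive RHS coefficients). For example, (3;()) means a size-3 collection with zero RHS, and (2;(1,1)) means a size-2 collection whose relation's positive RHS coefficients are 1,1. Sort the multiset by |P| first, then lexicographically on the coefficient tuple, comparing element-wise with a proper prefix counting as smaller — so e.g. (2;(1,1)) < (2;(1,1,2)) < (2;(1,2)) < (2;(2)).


9 collections generate NE(X_Σ); each relation:

  {1,5}:  v_{1} + v_{5} = 0 — sig = (2;())
  {2,4}:  v_{2} + v_{4} = 0 — sig = (2;())
  {0,2}:  v_{0} + v_{2} = v_{1} — sig = (2;(1))
  {0,4}:  v_{0} + v_{4} = v_{3} — sig = (2;(1))
  {0,5}:  v_{0} + v_{5} = v_{4} — sig = (2;(1))
  {1,4}:  v_{1} + v_{4} = v_{0} — sig = (2;(1))
  {2,3}:  v_{2} + v_{3} = v_{0} — sig = (2;(1))
  {1,3}:  v_{1} + v_{3} = 2·v_{0} — sig = (2;(2))
  {3,5}:  v_{3} + v_{5} = 2·v_{4} — sig = (2;(2))

Sorted signature multiset PRS(X):
{ (2;()) ×2,  (2;(1)) ×5,  (2;(2)) ×2 }


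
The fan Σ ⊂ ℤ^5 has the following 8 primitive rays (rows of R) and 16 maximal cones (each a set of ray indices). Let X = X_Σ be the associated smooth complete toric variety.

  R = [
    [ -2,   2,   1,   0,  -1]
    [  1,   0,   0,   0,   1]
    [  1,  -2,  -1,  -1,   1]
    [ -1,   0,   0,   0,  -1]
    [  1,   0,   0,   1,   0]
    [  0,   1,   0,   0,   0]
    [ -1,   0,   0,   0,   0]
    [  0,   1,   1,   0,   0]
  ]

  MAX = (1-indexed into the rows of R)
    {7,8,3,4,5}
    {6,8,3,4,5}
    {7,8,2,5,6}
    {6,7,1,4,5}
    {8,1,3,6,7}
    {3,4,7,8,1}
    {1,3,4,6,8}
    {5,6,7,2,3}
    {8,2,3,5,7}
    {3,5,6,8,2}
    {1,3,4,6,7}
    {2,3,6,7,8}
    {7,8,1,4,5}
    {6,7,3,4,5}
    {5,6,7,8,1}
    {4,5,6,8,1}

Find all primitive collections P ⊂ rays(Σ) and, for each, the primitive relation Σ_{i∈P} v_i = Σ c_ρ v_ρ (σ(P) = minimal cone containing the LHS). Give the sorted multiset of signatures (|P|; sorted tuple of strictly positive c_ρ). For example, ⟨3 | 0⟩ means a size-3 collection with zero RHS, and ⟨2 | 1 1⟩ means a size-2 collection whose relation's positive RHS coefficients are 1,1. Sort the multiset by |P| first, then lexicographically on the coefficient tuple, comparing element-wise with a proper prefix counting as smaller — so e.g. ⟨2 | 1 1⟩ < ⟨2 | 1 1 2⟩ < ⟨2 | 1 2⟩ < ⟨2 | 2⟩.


The 5 primitive collections of Σ (r=8, n=5):

  P = {2,4}:  v_{2} + v_{4} = 0  ⇒ sig = ⟨2 | 0⟩
  P = {1,2}:  v_{1} + v_{2} = v_{6} + v_{7} + v_{8}  ⇒ sig = ⟨2 | 1 1 1⟩
  P = {1,3,5}:  v_{1} + v_{3} + v_{5} = 0  ⇒ sig = ⟨3 | 0⟩
  P = {4,6,7,8}:  v_{4} + v_{6} + v_{7} + v_{8} = v_{1}  ⇒ sig = ⟨4 | 1⟩
  P = {3,5,6,7,8}:  v_{3} + v_{5} + v_{6} + v_{7} + v_{8} = v_{2}  ⇒ sig = ⟨5 | 1⟩

Hence PRS(X_Σ) =
{ ⟨2 | 0⟩,  ⟨2 | 1 1 1⟩,  ⟨3 | 0⟩,  ⟨4 | 1⟩,  ⟨5 | 1⟩ }


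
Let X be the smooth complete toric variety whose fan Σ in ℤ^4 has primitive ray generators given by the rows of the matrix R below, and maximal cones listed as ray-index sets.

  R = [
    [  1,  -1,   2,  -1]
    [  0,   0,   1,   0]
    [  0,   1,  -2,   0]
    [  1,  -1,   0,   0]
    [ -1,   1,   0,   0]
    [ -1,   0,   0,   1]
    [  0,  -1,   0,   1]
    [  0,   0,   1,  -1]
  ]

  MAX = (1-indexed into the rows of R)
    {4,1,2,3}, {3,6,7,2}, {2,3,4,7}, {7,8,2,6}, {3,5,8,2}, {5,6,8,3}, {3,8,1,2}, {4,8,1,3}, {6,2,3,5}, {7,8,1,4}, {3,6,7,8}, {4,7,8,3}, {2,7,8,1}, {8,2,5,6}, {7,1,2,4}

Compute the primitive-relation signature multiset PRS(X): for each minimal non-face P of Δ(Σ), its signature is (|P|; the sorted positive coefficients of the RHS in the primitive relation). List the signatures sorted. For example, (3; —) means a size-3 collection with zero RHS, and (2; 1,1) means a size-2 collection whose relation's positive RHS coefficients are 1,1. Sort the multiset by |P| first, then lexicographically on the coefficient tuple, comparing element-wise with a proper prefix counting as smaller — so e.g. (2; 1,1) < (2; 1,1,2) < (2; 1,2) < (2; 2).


9 collections generate NE(X_Σ); each relation:

  P={4,5}:  v_{4} + v_{5} = 0 ; sig = (2; —)
  P={4,6}:  v_{4} + v_{6} = v_{7} ; sig = (2; 1)
  P={5,7}:  v_{5} + v_{7} = v_{6} ; sig = (2; 1)
  P={1,5}:  v_{1} + v_{5} = v_{2} + v_{8} ; sig = (2; 1,1)
  P={1,6}:  v_{1} + v_{6} = v_{2} + v_{7} + v_{8} ; sig = (2; 1,1,1)
  P={1,3,7}:  v_{1} + v_{3} + v_{7} = v_{4} ; sig = (3; 1)
  P={2,4,8}:  v_{2} + v_{4} + v_{8} = v_{1} ; sig = (3; 1)
  P={2,3,7,8}:  v_{2} + v_{3} + v_{7} + v_{8} = 0 ; sig = (4; —)
  P={2,3,6,8}:  v_{2} + v_{3} + v_{6} + v_{8} = v_{5} ; sig = (4; 1)

Sorted signature multiset PRS(X):
{ (2; —),  (2; 1) ×2,  (2; 1,1),  (2; 1,1,1),  (3; 1) ×2,  (4; —),  (4; 1) }


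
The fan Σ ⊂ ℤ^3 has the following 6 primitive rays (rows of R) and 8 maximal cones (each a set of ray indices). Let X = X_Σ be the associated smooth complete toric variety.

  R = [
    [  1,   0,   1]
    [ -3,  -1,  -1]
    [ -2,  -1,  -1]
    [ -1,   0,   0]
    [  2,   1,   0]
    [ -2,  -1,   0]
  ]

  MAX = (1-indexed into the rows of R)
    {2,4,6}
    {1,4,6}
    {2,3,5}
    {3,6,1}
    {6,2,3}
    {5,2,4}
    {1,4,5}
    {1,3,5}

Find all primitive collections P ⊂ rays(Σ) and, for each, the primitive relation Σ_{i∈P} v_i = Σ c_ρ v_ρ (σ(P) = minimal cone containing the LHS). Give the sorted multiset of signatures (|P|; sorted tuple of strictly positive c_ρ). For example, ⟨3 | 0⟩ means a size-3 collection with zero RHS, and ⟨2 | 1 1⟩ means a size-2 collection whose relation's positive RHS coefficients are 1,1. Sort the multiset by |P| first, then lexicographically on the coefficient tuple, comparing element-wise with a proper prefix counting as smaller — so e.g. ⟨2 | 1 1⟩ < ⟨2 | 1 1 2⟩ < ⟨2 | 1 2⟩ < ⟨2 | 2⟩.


The 3 primitive collections of Σ (r=6, n=3):

  {5,6}:  v_{5} + v_{6} = 0 ; sig = ⟨2 | 0⟩
  {1,2}:  v_{1} + v_{2} = v_{6} ; sig = ⟨2 | 1⟩
  {3,4}:  v_{3} + v_{4} = v_{2} ; sig = ⟨2 | 1⟩

Hence PRS(X_Σ) =
    ⟨2 | 0⟩
    ⟨2 | 1⟩
    ⟨2 | 1⟩


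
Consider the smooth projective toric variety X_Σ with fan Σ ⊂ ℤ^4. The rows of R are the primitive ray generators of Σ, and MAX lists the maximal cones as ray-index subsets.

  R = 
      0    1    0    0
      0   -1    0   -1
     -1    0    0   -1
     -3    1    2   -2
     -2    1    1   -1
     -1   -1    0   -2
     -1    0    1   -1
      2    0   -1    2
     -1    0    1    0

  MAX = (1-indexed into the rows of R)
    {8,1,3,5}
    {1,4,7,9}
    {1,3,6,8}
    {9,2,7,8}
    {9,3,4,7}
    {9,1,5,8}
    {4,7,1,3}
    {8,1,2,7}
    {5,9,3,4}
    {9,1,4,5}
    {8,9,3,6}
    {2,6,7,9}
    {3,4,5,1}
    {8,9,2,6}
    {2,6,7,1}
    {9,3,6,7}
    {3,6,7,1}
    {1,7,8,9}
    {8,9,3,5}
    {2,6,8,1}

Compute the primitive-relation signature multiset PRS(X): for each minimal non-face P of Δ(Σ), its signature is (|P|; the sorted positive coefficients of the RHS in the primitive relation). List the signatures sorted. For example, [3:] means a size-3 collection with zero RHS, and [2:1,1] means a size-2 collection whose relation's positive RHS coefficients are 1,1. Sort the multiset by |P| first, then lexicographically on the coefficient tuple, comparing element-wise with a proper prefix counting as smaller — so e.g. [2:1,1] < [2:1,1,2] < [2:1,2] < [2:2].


Primitive collections (12):

  • {2,3}:  v_{2} + v_{3} = v_{6} ; sig = [2:1]
  • {5,7}:  v_{5} + v_{7} = v_{4} ; sig = [2:1]
  • {2,5}:  v_{2} + v_{5} = v_{3} + v_{7} ; sig = [2:1,1]
  • {4,8}:  v_{4} + v_{8} = v_{1} + v_{9} ; sig = [2:1,1]
  • {2,4}:  v_{2} + v_{4} = v_{3} + 2·v_{7} ; sig = [2:1,2]
  • {5,6}:  v_{5} + v_{6} = 2·v_{3} + v_{7} ; sig = [2:1,2]
  • {4,6}:  v_{4} + v_{6} = 2·v_{3} + 2·v_{7} ; sig = [2:2,2]
  • {3,7,8}:  v_{3} + v_{7} + v_{8} = 0 ; sig = [3:]
  • {1,2,9}:  v_{1} + v_{2} + v_{9} = v_{7} ; sig = [3:1]
  • {1,3,9}:  v_{1} + v_{3} + v_{9} = v_{5} ; sig = [3:1]
  • {6,7,8}:  v_{6} + v_{7} + v_{8} = v_{2} ; sig = [3:1]
  • {1,6,9}:  v_{1} + v_{6} + v_{9} = v_{3} + v_{7} ; sig = [3:1,1]

so the primitive-relation signature multiset is
[[2:1], [2:1], [2:1,1], [2:1,1], [2:1,2], [2:1,2], [2:2,2], [3:], [3:1], [3:1], [3:1], [3:1,1]]


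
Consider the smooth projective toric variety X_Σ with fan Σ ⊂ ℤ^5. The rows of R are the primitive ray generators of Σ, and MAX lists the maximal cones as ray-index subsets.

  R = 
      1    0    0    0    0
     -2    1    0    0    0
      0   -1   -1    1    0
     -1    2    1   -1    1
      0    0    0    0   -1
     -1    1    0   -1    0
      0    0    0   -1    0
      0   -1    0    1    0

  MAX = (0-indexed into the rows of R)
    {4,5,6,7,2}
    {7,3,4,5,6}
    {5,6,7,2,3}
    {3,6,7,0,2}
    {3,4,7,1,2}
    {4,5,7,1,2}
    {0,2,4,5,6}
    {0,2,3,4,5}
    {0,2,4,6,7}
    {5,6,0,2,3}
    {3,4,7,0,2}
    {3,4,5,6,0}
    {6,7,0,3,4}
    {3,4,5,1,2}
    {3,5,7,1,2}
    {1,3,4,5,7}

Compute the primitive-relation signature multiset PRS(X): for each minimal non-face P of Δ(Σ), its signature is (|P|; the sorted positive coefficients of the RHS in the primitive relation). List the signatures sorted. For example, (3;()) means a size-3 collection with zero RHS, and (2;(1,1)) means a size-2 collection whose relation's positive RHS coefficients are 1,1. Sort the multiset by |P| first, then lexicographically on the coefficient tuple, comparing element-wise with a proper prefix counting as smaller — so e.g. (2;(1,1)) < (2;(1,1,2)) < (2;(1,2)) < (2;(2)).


The 5 primitive collections of Σ (r=8, n=5):

  • {0,1}:  v_{0} + v_{1} = v_{2} + v_{3} + v_{4}  so sig = (2;(1,1,1))
  • {1,6}:  v_{1} + v_{6} = 2·v_{5} + v_{7}  so sig = (2;(1,2))
  • {0,5,7}:  v_{0} + v_{5} + v_{7} = 0  so sig = (3;())
  • {2,3,4,6}:  v_{2} + v_{3} + v_{4} + v_{6} = v_{5}  so sig = (4;(1))
  • {2,3,4,5,7}:  v_{2} + v_{3} + v_{4} + v_{5} + v_{7} = v_{1}  so sig = (5;(1))

Signatures (|P|; sorted positive RHS coefficients), sorted:
[(2;(1,1,1)), (2;(1,2)), (3;()), (4;(1)), (5;(1))]


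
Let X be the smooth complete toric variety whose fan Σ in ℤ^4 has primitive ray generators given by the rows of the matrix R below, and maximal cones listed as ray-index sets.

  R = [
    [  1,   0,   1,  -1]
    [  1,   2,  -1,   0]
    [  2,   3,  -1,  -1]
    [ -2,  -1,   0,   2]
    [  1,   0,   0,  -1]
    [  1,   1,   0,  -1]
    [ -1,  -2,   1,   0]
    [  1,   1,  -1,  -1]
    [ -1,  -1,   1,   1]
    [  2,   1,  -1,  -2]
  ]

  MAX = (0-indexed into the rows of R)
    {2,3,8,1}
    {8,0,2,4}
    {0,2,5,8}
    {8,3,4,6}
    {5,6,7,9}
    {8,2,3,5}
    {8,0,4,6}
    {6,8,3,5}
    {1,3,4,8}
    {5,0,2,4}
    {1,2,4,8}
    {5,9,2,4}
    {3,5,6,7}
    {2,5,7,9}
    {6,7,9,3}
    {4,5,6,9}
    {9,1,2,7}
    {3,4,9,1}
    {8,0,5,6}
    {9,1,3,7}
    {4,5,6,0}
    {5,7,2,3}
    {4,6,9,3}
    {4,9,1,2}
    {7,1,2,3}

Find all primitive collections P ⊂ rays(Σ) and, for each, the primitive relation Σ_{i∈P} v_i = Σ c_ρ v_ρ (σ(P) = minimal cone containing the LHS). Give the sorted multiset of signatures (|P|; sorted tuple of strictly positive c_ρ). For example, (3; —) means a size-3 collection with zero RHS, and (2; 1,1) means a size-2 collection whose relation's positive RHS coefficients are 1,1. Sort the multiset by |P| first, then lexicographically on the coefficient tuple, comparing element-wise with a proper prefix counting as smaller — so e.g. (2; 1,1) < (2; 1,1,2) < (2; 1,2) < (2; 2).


The 15 primitive collections of Σ (r=10, n=4):

  • {1,6}:  v_{1} + v_{6} = 0 ; sig = (2; —)
  • {7,8}:  v_{7} + v_{8} = 0 ; sig = (2; —)
  • {0,3}:  v_{0} + v_{3} = v_{8} ; sig = (2; 1)
  • {1,5}:  v_{1} + v_{5} = v_{2} ; sig = (2; 1)
  • {2,6}:  v_{2} + v_{6} = v_{5} ; sig = (2; 1)
  • {4,7}:  v_{4} + v_{7} = v_{9} ; sig = (2; 1)
  • {8,9}:  v_{8} + v_{9} = v_{4} ; sig = (2; 1)
  • {0,7}:  v_{0} + v_{7} = v_{4} + v_{5} ; sig = (2; 1,1)
  • {0,1}:  v_{0} + v_{1} = v_{2} + v_{4} + v_{8} ; sig = (2; 1,1,1)
  • {0,9}:  v_{0} + v_{9} = 2·v_{4} + v_{5} ; sig = (2; 1,2)
  • {3,4,5}:  v_{3} + v_{4} + v_{5} = 0 ; sig = (3; —)
  • {2,3,4}:  v_{2} + v_{3} + v_{4} = v_{1} ; sig = (3; 1)
  • {3,5,9}:  v_{3} + v_{5} + v_{9} = v_{7} ; sig = (3; 1)
  • {4,5,8}:  v_{4} + v_{5} + v_{8} = v_{0} ; sig = (3; 1)
  • {2,3,9}:  v_{2} + v_{3} + v_{9} = v_{1} + v_{7} ; sig = (3; 1,1)

Sorted signature multiset PRS(X):
[(2; —), (2; —), (2; 1), (2; 1), (2; 1), (2; 1), (2; 1), (2; 1,1), (2; 1,1,1), (2; 1,2), (3; —), (3; 1), (3; 1), (3; 1), (3; 1,1)]


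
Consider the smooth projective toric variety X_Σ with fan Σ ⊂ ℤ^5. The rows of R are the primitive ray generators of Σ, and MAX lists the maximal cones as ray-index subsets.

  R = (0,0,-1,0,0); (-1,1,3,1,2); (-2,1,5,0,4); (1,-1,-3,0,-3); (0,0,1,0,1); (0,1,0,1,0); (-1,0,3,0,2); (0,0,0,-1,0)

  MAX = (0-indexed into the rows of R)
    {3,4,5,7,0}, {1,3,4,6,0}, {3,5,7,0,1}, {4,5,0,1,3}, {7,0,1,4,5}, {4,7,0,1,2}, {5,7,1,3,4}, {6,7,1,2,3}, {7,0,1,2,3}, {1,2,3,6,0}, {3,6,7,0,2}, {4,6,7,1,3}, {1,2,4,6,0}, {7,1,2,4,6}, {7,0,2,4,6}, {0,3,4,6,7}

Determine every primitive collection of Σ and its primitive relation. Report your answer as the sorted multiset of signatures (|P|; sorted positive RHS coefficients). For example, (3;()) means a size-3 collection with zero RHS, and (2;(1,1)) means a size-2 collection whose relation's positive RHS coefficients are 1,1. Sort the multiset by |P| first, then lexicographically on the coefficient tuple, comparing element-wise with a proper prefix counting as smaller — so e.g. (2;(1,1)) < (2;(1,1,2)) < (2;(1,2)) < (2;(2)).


5 minimal non-faces of Δ(Σ) (on 8 rays):

  {5,6}:  v_{5} + v_{6} = v_{1}  ⟹  sig = (2;(1))
  {2,5}:  v_{2} + v_{5} = v_{0} + 2·v_{1} + v_{7}  ⟹  sig = (2;(1,1,2))
  {2,3,4}:  v_{2} + v_{3} + v_{4} = v_{6}  ⟹  sig = (3;(1))
  {0,1,6,7}:  v_{0} + v_{1} + v_{6} + v_{7} = v_{2}  ⟹  sig = (4;(1))
  {0,1,3,4,7}:  v_{0} + v_{1} + v_{3} + v_{4} + v_{7} = 0  ⟹  sig = (5;())

Signatures (|P|; sorted positive RHS coefficients), sorted:
{ (2;(1)),  (2;(1,1,2)),  (3;(1)),  (4;(1)),  (5;()) }


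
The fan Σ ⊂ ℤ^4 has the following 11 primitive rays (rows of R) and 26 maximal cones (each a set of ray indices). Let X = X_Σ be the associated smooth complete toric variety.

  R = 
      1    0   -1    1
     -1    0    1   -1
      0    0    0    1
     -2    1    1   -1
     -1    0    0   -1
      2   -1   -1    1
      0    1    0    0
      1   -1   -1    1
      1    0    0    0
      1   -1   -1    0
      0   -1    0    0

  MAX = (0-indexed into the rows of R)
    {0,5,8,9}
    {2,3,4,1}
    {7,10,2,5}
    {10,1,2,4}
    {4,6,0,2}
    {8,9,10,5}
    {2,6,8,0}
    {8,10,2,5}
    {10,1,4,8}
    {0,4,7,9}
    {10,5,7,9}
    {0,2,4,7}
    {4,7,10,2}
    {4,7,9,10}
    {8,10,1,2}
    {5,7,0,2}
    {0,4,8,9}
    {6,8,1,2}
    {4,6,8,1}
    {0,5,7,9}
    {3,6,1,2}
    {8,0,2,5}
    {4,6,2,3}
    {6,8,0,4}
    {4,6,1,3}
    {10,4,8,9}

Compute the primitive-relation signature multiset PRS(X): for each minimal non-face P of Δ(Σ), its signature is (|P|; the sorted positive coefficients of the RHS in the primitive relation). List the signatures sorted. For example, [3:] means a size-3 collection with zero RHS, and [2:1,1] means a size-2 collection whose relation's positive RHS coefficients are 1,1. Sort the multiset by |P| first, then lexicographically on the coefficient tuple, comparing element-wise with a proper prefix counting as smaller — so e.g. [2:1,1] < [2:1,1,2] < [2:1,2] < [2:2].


Primitive collections (20):

  • {0,1}:  v_{0} + v_{1} = 0  →  sig = [2:]
  • {3,5}:  v_{3} + v_{5} = 0  →  sig = [2:]
  • {6,10}:  v_{6} + v_{10} = 0  →  sig = [2:]
  • {0,10}:  v_{0} + v_{10} = v_{7}  →  sig = [2:1]
  • {1,7}:  v_{1} + v_{7} = v_{10}  →  sig = [2:1]
  • {2,9}:  v_{2} + v_{9} = v_{7}  →  sig = [2:1]
  • {3,9}:  v_{3} + v_{9} = v_{4}  →  sig = [2:1]
  • {4,5}:  v_{4} + v_{5} = v_{9}  →  sig = [2:1]
  • {6,7}:  v_{6} + v_{7} = v_{0}  →  sig = [2:1]
  • {7,8}:  v_{7} + v_{8} = v_{5}  →  sig = [2:1]
  • {1,5}:  v_{1} + v_{5} = v_{8} + v_{10}  →  sig = [2:1,1]
  • {3,7}:  v_{3} + v_{7} = v_{2} + v_{4}  →  sig = [2:1,1]
  • {3,8}:  v_{3} + v_{8} = v_{1} + v_{6}  →  sig = [2:1,1]
  • {5,6}:  v_{5} + v_{6} = v_{0} + v_{8}  →  sig = [2:1,1]
  • {0,3}:  v_{0} + v_{3} = v_{2} + v_{4} + v_{6}  →  sig = [2:1,1,1]
  • {1,9}:  v_{1} + v_{9} = v_{4} + v_{8} + v_{10}  →  sig = [2:1,1,1]
  • {3,10}:  v_{3} + v_{10} = v_{1} + v_{2} + v_{4}  →  sig = [2:1,1,1]
  • {6,9}:  v_{6} + v_{9} = v_{0} + v_{4} + v_{8}  →  sig = [2:1,1,1]
  • {2,4,8}:  v_{2} + v_{4} + v_{8} = 0  →  sig = [3:]
  • {1,2,4,6}:  v_{1} + v_{2} + v_{4} + v_{6} = v_{3}  →  sig = [4:1]

so the primitive-relation signature multiset is
    [2:]
    [2:]
    [2:]
    [2:1]
    [2:1]
    [2:1]
    [2:1]
    [2:1]
    [2:1]
    [2:1]
    [2:1,1]
    [2:1,1]
    [2:1,1]
    [2:1,1]
    [2:1,1,1]
    [2:1,1,1]
    [2:1,1,1]
    [2:1,1,1]
    [3:]
    [4:1]


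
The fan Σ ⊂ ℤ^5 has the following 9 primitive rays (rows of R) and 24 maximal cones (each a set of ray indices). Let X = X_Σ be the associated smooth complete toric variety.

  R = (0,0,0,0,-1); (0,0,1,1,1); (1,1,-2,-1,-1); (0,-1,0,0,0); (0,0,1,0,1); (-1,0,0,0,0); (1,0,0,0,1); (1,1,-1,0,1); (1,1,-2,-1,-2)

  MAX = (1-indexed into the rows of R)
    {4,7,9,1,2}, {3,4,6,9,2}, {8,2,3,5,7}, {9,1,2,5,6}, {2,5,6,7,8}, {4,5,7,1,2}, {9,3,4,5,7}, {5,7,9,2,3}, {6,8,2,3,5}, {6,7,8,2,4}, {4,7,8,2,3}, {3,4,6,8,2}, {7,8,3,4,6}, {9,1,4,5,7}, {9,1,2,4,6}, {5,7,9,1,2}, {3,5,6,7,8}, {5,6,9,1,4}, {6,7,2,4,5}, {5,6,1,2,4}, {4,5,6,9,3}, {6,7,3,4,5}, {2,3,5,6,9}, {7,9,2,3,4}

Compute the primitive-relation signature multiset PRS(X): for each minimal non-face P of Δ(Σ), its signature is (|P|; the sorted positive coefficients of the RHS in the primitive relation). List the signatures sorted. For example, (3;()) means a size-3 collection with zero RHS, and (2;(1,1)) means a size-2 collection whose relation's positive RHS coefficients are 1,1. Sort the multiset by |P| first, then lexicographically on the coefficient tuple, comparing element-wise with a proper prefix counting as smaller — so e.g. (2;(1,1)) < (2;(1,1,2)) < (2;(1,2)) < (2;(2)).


Δ(Σ) — 9 vertices, 9 min non-faces:

  • {1,3}:  v_{1} + v_{3} = v_{9} — sig = (2;(1))
  • {1,8}:  v_{1} + v_{8} = v_{2} + v_{3} — sig = (2;(1,1))
  • {8,9}:  v_{8} + v_{9} = v_{2} + 2·v_{3} — sig = (2;(1,2))
  • {1,6,7}:  v_{1} + v_{6} + v_{7} = 0 — sig = (3;())
  • {6,7,9}:  v_{6} + v_{7} + v_{9} = v_{3} — sig = (3;(1))
  • {4,5,8}:  v_{4} + v_{5} + v_{8} = v_{6} + 2·v_{7} — sig = (3;(1,2))
  • {2,3,4,5}:  v_{2} + v_{3} + v_{4} + v_{5} = v_{7} — sig = (4;(1))
  • {2,3,6,7}:  v_{2} + v_{3} + v_{6} + v_{7} = v_{8} — sig = (4;(1))
  • {2,4,5,9}:  v_{2} + v_{4} + v_{5} + v_{9} = v_{1} + v_{7} — sig = (4;(1,1))

Hence PRS(X_Σ) =
[(2;(1)), (2;(1,1)), (2;(1,2)), (3;()), (3;(1)), (3;(1,2)), (4;(1)), (4;(1)), (4;(1,1))]


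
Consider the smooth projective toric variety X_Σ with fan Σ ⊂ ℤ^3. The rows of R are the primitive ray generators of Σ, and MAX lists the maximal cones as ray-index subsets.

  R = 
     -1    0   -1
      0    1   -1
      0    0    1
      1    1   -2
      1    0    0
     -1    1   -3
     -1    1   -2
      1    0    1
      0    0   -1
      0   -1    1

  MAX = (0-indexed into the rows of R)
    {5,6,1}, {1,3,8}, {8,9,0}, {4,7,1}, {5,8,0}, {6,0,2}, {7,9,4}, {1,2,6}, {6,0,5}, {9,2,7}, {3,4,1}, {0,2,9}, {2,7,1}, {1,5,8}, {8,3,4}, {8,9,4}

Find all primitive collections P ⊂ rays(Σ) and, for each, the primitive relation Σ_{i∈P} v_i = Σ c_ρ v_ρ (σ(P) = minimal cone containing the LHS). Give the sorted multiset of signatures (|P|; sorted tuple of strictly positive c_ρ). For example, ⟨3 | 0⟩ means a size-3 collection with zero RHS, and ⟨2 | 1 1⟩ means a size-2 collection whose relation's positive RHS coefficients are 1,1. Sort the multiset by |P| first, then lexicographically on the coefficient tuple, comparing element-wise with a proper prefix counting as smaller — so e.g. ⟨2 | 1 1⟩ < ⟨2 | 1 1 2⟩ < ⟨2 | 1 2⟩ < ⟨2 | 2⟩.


22 collections generate NE(X_Σ); each relation:

  P = {0,7}:  v_{0} + v_{7} = 0  ⟹  sig = ⟨2 | 0⟩
  P = {1,9}:  v_{1} + v_{9} = 0  ⟹  sig = ⟨2 | 0⟩
  P = {2,8}:  v_{2} + v_{8} = 0  ⟹  sig = ⟨2 | 0⟩
  P = {0,1}:  v_{0} + v_{1} = v_{6}  ⟹  sig = ⟨2 | 1⟩
  P = {0,4}:  v_{0} + v_{4} = v_{8}  ⟹  sig = ⟨2 | 1⟩
  P = {2,4}:  v_{2} + v_{4} = v_{7}  ⟹  sig = ⟨2 | 1⟩
  P = {2,5}:  v_{2} + v_{5} = v_{6}  ⟹  sig = ⟨2 | 1⟩
  P = {6,7}:  v_{6} + v_{7} = v_{1}  ⟹  sig = ⟨2 | 1⟩
  P = {6,8}:  v_{6} + v_{8} = v_{5}  ⟹  sig = ⟨2 | 1⟩
  P = {6,9}:  v_{6} + v_{9} = v_{0}  ⟹  sig = ⟨2 | 1⟩
  P = {7,8}:  v_{7} + v_{8} = v_{4}  ⟹  sig = ⟨2 | 1⟩
  P = {2,3}:  v_{2} + v_{3} = v_{1} + v_{4}  ⟹  sig = ⟨2 | 1 1⟩
  P = {3,9}:  v_{3} + v_{9} = v_{4} + v_{8}  ⟹  sig = ⟨2 | 1 1⟩
  P = {4,6}:  v_{4} + v_{6} = v_{1} + v_{8}  ⟹  sig = ⟨2 | 1 1⟩
  P = {5,7}:  v_{5} + v_{7} = v_{1} + v_{8}  ⟹  sig = ⟨2 | 1 1⟩
  P = {5,9}:  v_{5} + v_{9} = v_{0} + v_{8}  ⟹  sig = ⟨2 | 1 1⟩
  P = {0,3}:  v_{0} + v_{3} = v_{1} + 2·v_{8}  ⟹  sig = ⟨2 | 1 2⟩
  P = {3,7}:  v_{3} + v_{7} = v_{1} + 2·v_{4}  ⟹  sig = ⟨2 | 1 2⟩
  P = {4,5}:  v_{4} + v_{5} = v_{1} + 2·v_{8}  ⟹  sig = ⟨2 | 1 2⟩
  P = {3,6}:  v_{3} + v_{6} = 2·v_{1} + 2·v_{8}  ⟹  sig = ⟨2 | 2 2⟩
  P = {3,5}:  v_{3} + v_{5} = 2·v_{1} + 3·v_{8}  ⟹  sig = ⟨2 | 2 3⟩
  P = {1,4,8}:  v_{1} + v_{4} + v_{8} = v_{3}  ⟹  sig = ⟨3 | 1⟩

so the primitive-relation signature multiset is
[⟨2 | 0⟩, ⟨2 | 0⟩, ⟨2 | 0⟩, ⟨2 | 1⟩, ⟨2 | 1⟩, ⟨2 | 1⟩, ⟨2 | 1⟩, ⟨2 | 1⟩, ⟨2 | 1⟩, ⟨2 | 1⟩, ⟨2 | 1⟩, ⟨2 | 1 1⟩, ⟨2 | 1 1⟩, ⟨2 | 1 1⟩, ⟨2 | 1 1⟩, ⟨2 | 1 1⟩, ⟨2 | 1 2⟩, ⟨2 | 1 2⟩, ⟨2 | 1 2⟩, ⟨2 | 2 2⟩, ⟨2 | 2 3⟩, ⟨3 | 1⟩]


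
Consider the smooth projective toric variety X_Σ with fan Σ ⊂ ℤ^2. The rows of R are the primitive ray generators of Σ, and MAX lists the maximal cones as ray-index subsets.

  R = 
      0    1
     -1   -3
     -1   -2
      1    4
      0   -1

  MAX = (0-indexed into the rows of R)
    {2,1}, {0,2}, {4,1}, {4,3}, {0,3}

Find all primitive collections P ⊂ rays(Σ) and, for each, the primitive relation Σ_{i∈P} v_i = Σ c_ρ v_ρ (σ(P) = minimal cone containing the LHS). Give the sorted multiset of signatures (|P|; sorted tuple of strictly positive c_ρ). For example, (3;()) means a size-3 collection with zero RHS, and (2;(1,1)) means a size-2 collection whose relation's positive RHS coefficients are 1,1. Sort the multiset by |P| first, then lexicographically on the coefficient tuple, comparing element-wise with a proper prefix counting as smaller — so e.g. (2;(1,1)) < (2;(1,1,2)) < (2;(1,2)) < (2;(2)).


Σ has 5 primitive collections:

  P = {0,4}:  v_{0} + v_{4} = 0 ; sig = (2;())
  P = {0,1}:  v_{0} + v_{1} = v_{2} ; sig = (2;(1))
  P = {1,3}:  v_{1} + v_{3} = v_{0} ; sig = (2;(1))
  P = {2,4}:  v_{2} + v_{4} = v_{1} ; sig = (2;(1))
  P = {2,3}:  v_{2} + v_{3} = 2·v_{0} ; sig = (2;(2))

Sorted signature multiset PRS(X):
    |P|=2: 5 collections, coeffs (), (1), (1), (1), (2)


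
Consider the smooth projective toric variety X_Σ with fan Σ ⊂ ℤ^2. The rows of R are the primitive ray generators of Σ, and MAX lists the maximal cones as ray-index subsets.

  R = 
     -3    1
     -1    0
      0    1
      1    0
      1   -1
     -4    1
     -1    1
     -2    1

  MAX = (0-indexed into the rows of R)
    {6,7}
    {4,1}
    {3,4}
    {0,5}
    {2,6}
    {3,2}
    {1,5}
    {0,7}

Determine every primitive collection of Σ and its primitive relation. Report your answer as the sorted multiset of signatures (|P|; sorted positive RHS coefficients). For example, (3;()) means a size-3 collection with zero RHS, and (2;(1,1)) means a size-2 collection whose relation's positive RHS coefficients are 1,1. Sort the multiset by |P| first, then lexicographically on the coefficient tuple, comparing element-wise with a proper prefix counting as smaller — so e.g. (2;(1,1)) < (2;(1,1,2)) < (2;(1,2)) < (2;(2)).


Minimal non-faces — 20 found among 8 rays, 8 max cones:

  {1,3}:  v_{1} + v_{3} = 0  ⇒ sig = (2;())
  {4,6}:  v_{4} + v_{6} = 0  ⇒ sig = (2;())
  {0,1}:  v_{0} + v_{1} = v_{5}  ⇒ sig = (2;(1))
  {0,3}:  v_{0} + v_{3} = v_{7}  ⇒ sig = (2;(1))
  {1,2}:  v_{1} + v_{2} = v_{6}  ⇒ sig = (2;(1))
  {1,6}:  v_{1} + v_{6} = v_{7}  ⇒ sig = (2;(1))
  {1,7}:  v_{1} + v_{7} = v_{0}  ⇒ sig = (2;(1))
  {2,4}:  v_{2} + v_{4} = v_{3}  ⇒ sig = (2;(1))
  {3,5}:  v_{3} + v_{5} = v_{0}  ⇒ sig = (2;(1))
  {3,6}:  v_{3} + v_{6} = v_{2}  ⇒ sig = (2;(1))
  {3,7}:  v_{3} + v_{7} = v_{6}  ⇒ sig = (2;(1))
  {4,7}:  v_{4} + v_{7} = v_{1}  ⇒ sig = (2;(1))
  {0,2}:  v_{0} + v_{2} = v_{6} + v_{7}  ⇒ sig = (2;(1,1))
  {5,6}:  v_{5} + v_{6} = v_{0} + v_{7}  ⇒ sig = (2;(1,1))
  {0,4}:  v_{0} + v_{4} = 2·v_{1}  ⇒ sig = (2;(2))
  {0,6}:  v_{0} + v_{6} = 2·v_{7}  ⇒ sig = (2;(2))
  {2,5}:  v_{2} + v_{5} = 2·v_{7}  ⇒ sig = (2;(2))
  {2,7}:  v_{2} + v_{7} = 2·v_{6}  ⇒ sig = (2;(2))
  {5,7}:  v_{5} + v_{7} = 2·v_{0}  ⇒ sig = (2;(2))
  {4,5}:  v_{4} + v_{5} = 3·v_{1}  ⇒ sig = (2;(3))

Signatures (|P|; sorted positive RHS coefficients), sorted:
[(2;()), (2;()), (2;(1)), (2;(1)), (2;(1)), (2;(1)), (2;(1)), (2;(1)), (2;(1)), (2;(1)), (2;(1)), (2;(1)), (2;(1,1)), (2;(1,1)), (2;(2)), (2;(2)), (2;(2)), (2;(2)), (2;(2)), (2;(3))]


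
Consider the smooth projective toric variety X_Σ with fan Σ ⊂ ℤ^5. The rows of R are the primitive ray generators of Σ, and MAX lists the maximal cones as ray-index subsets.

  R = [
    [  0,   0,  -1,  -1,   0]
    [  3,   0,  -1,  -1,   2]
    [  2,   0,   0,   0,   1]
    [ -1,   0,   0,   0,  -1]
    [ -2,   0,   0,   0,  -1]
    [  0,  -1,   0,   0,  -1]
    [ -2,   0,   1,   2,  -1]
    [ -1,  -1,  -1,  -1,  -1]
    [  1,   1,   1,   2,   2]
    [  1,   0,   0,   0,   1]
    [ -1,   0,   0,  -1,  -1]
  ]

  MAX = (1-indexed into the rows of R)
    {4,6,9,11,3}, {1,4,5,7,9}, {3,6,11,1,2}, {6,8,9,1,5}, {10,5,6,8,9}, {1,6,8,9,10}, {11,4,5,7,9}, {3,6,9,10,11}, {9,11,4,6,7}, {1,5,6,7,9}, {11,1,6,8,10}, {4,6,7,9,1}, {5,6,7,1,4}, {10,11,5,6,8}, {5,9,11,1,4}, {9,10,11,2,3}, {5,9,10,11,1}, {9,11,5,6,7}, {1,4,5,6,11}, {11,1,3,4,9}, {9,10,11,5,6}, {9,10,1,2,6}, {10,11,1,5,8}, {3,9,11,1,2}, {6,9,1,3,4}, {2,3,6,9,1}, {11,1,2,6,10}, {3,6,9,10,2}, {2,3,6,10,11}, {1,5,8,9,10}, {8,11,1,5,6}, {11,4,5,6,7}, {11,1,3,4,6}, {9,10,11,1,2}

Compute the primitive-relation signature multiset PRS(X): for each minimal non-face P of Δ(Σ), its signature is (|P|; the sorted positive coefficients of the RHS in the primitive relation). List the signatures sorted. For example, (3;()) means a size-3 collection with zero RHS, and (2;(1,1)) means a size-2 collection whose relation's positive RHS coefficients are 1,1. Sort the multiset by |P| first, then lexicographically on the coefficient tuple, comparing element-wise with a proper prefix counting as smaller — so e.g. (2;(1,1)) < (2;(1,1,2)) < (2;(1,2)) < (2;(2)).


18 collections generate NE(X_Σ); each relation:

  {3,5}:  v_{3} + v_{5} = 0  ⟹  sig = (2;())
  {4,10}:  v_{4} + v_{10} = 0  ⟹  sig = (2;())
  {2,4}:  v_{2} + v_{4} = v_{1} + v_{3}  ⟹  sig = (2;(1,1))
  {2,5}:  v_{2} + v_{5} = v_{1} + v_{10}  ⟹  sig = (2;(1,1))
  {2,7}:  v_{2} + v_{7} = v_{1} + v_{6} + v_{9}  ⟹  sig = (2;(1,1,1))
  {3,7}:  v_{3} + v_{7} = v_{4} + v_{6} + v_{9}  ⟹  sig = (2;(1,1,1))
  {3,8}:  v_{3} + v_{8} = v_{1} + v_{6} + v_{10}  ⟹  sig = (2;(1,1,1))
  {4,8}:  v_{4} + v_{8} = v_{1} + v_{5} + v_{6}  ⟹  sig = (2;(1,1,1))
  {7,10}:  v_{7} + v_{10} = v_{5} + v_{6} + v_{9}  ⟹  sig = (2;(1,1,1))
  {7,8}:  v_{7} + v_{8} = v_{1} + 2·v_{5} + 2·v_{6} + v_{9}  ⟹  sig = (2;(1,1,2,2))
  {2,8}:  v_{2} + v_{8} = 2·v_{1} + v_{6} + 2·v_{10}  ⟹  sig = (2;(1,2,2))
  {1,3,10}:  v_{1} + v_{3} + v_{10} = v_{2}  ⟹  sig = (3;(1))
  {1,7,11}:  v_{1} + v_{7} + v_{11} = v_{4} + v_{5}  ⟹  sig = (3;(1,1))
  {8,9,11}:  v_{8} + v_{9} + v_{11} = v_{5} + v_{10}  ⟹  sig = (3;(1,1))
  {1,6,9,11}:  v_{1} + v_{6} + v_{9} + v_{11} = 0  ⟹  sig = (4;())
  {1,5,6,10}:  v_{1} + v_{5} + v_{6} + v_{10} = v_{8}  ⟹  sig = (4;(1))
  {4,5,6,9}:  v_{4} + v_{5} + v_{6} + v_{9} = v_{7}  ⟹  sig = (4;(1))
  {2,6,9,11}:  v_{2} + v_{6} + v_{9} + v_{11} = v_{3} + v_{10}  ⟹  sig = (4;(1,1))

so the primitive-relation signature multiset is
{ (2;()) ×2,  (2;(1,1)) ×2,  (2;(1,1,1)) ×5,  (2;(1,1,2,2)),  (2;(1,2,2)),  (3;(1)),  (3;(1,1)) ×2,  (4;()),  (4;(1)) ×2,  (4;(1,1)) }
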